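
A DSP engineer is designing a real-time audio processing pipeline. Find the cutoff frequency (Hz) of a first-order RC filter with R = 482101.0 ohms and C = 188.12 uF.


Cutoff frequency of a first-order RC filter:
fc = 1 / (2 * pi * R * C)
C = 188.12 uF = 0.00018812 F
fc = 1 / (2 * pi * 482101.0 * 0.00018812)
   = 1 / 569.83992050837
   = 0.001755 Hz

0.001755 Hz


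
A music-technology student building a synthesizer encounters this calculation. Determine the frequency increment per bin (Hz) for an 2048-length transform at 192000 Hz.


DFT frequency resolution:
df = fs / N
   = 192000 / 2048
   = 93.75 Hz

93.75 Hz


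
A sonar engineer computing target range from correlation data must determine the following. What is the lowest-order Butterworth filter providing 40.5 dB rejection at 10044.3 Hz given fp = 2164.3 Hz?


Butterworth filter order formula:
n = log10(10^(A/10) - 1) / (2 * log10(f_stop/f_pass))
10^(40.5/10) - 1 = 11219.1845
f_stop/f_pass = 10044.3 / 2164.3 = 4.6409
n = 3.0378 -> ceil = 4

4


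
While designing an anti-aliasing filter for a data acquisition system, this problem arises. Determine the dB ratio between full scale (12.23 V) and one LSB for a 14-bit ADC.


Dynamic range from full-scale to LSB:
V_min = V_max / 2^bits = 12.23 / 2^14
DR = 20 * log10(V_max / V_min)
   = 20 * log10(2^14)
   = 20 * 14 * log10(2)
   = 84.29 dB

84.29 dB


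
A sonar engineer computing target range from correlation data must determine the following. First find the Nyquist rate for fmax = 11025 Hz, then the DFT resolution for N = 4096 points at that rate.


Step 1 — Nyquist sampling rate:
fs = 2 * fmax = 2 * 11025 = 22050 Hz

Step 2 — DFT bin spacing:
df = fs / N = 22050 / 4096 = 5.3833 Hz

5.3833 Hz


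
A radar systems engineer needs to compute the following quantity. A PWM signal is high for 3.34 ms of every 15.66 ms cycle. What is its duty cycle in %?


Duty cycle as a percentage:
DC = (t_on / T) * 100
   = (3.34 / 15.66) * 100
   = 0.213282 * 100
   = 21.33 %

21.33 %


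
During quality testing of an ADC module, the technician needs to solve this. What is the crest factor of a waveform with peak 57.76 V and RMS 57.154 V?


Crest factor is the ratio of peak to RMS:
CF = V_peak / V_rms
   = 57.76 / 57.154
   = 1.0106

1.0106


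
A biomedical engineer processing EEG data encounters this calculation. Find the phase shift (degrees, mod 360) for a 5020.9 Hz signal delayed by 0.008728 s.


Phase shift from frequency and time delay:
phi = 360 * f * t_delay
    = 360 * 5020.9 * 0.008728
    = 15776.07 degrees
    mod 360 = 296.07 degrees

296.07 degrees


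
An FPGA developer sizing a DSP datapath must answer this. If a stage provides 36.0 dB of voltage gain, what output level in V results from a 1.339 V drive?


Output voltage from dB gain:
V_out = V_in * 10^(gain_dB / 20)
      = 1.339 * 10^(36.0 / 20)
      = 1.339 * 63.095734
      = 84.4852 V

84.4852 V


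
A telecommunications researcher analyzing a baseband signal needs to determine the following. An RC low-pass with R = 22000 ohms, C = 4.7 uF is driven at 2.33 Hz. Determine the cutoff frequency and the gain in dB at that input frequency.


Step 1 — cutoff frequency:
fc = 1 / (2*pi*R*C)
C = 4.7 uF = 4.7e-06 F
fc = 1 / (2*pi*22000*4.7e-06)
   = 1.53922 Hz

Step 2 — magnitude at f = 2.33 Hz:
|H(f)| = 1 / sqrt(1 + (f/fc)^2)
f/fc = 2.33 / 1.53922 = 1.513754
|H| = 1 / sqrt(1 + 2.291451) = 0.5511963
|H|_dB = 20*log10(0.5511963) = -5.17 dB

fc = 1.53922 Hz; |H(2.33 Hz)| = -5.17 dB


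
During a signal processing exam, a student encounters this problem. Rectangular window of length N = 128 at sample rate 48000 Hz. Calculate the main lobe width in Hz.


Main lobe width for a rectangular window:
Width = 2 * fs / N
      = 2 * 48000 / 128
      = 96000 / 128
      = 750.0 Hz

750.0 Hz


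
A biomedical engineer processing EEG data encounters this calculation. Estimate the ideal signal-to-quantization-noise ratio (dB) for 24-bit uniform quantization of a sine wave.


Theoretical SNR for a full-scale sinusoid:
SNR = 6.02 * N + 1.76
    = 6.02 * 24 + 1.76
    = 144.48 + 1.76
    = 146.24 dB

146.24 dB


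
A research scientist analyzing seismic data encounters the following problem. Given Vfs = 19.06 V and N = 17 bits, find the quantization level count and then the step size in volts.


Step 1 — number of quantization levels:
L = 2^N = 2^17 = 131072

Step 2 — LSB step size:
delta = Vfs / L
      = 19.06 / 131072
      = 0.00014542 V

Levels = 131072; step size = 0.00014542 V


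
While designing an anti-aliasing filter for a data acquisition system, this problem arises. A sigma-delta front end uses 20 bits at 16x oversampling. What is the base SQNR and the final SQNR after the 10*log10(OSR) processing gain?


Step 1 — baseline SQNR at Nyquist:
SQNR_base = 6.02*N + 1.76
          = 6.02*20 + 1.76
          = 122.16 dB

Step 2 — oversampling processing gain:
G = 10*log10(OSR) = 10*log10(16) = 12.04 dB

Step 3 — total:
SQNR_total = 122.16 + 12.04 = 134.2 dB

Base SQNR = 122.16 dB; oversampled SQNR = 134.2 dB


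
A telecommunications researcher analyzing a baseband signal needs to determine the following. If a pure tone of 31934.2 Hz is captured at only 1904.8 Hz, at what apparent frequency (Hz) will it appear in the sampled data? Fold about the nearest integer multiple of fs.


Compute the nearest integer multiple of fs to the signal:
n = round(31934.2 / 1904.8) = 17
f_alias = |31934.2 - 17 * 1904.8|
        = |31934.2 - 32381.6|
        = 447.4 Hz

447.4


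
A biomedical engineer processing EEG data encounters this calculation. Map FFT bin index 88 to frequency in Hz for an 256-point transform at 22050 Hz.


Frequency of DFT bin k:
f_k = k * fs / N
    = 88 * 22050 / 256
    = 1940400 / 256
    = 7579.688 Hz

7579.688 Hz


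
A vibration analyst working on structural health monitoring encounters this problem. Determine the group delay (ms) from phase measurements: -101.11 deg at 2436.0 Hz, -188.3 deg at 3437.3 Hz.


Group delay from phase difference:
tau = -d(phi)/d(omega)
d(phi) = -87.19 deg = -1.521753 rad
d(omega) = 2*pi*(3437.3 - 2436.0) = 6291.3534 rad/s
tau = -(-1.521753) / 6291.3534
    = 0.2419 ms

0.2419 ms


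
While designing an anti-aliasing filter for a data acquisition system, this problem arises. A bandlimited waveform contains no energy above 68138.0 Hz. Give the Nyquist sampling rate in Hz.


The Nyquist rate is twice the maximum frequency component.
fs_min = 2 * fmax
      = 2 * 68138.0
      = 136276.0 Hz

136276.0


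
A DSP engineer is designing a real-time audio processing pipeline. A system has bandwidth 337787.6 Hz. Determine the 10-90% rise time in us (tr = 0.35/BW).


Rise time from bandwidth relationship:
tr = 0.35 / BW
   = 0.35 / 337787.6
   = 1.03615408e-06 s
   = 1.0362 us

1.0362 us


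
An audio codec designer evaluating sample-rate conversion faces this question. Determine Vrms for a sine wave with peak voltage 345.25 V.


RMS voltage for a sinusoidal waveform:
V_rms = V_peak / sqrt(2)
      = 345.25 / 1.414214
      = 244.129 V

244.129 V


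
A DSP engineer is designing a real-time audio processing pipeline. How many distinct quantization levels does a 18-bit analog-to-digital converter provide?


Number of quantization levels = 2^N
= 2^18
= 262144

262144


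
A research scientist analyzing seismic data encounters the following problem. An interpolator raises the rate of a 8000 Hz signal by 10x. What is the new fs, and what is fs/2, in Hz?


Step 1 — output sample rate after interpolation by L:
fs_out = L * fs_in = 10 * 8000 = 80000 Hz

Step 2 — Nyquist frequency of the output stream:
f_Nyq = fs_out / 2 = 80000 / 2 = 40000.0 Hz

fs_out = 80000 Hz; f_Nyquist = 40000.0 Hz


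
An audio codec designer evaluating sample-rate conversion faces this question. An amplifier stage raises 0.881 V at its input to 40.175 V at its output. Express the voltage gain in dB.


Voltage gain in dB:
G = 20 * log10(Vout / Vin)
  = 20 * log10(40.175 / 0.881)
  = 20 * log10(45.601589)
  = 20 * 1.65898
  = 33.18 dB

33.18 dB


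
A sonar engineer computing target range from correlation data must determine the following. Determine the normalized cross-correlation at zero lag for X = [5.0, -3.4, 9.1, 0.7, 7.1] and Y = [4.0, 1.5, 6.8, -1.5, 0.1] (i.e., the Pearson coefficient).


Pearson correlation coefficient (population):
r = cov(X,Y) / (std(X) * std(Y))
Mean X = 3.7, Mean Y = 2.18
Cov(X,Y) = 7.222
Std(X) = 4.512649, Std(Y) = 2.932166
r = 0.5458

0.5458


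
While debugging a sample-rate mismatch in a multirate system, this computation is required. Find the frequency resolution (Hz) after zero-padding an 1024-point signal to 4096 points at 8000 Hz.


Frequency resolution after zero-padding:
N_padded = 1024 * 4 = 4096
df = fs / N_padded
   = 8000 / 4096
   = 1.9531 Hz

1.9531 Hz


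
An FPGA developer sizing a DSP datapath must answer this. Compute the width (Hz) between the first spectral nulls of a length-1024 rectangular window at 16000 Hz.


Main lobe width for a rectangular window:
Width = 2 * fs / N
      = 2 * 16000 / 1024
      = 32000 / 1024
      = 31.25 Hz

31.25 Hz


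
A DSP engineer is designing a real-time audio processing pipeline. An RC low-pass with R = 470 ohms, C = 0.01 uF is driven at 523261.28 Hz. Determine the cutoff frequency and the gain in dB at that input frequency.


Step 1 — cutoff frequency:
fc = 1 / (2*pi*R*C)
C = 0.01 uF = 1e-08 F
fc = 1 / (2*pi*470*1e-08)
   = 33862.754 Hz

Step 2 — magnitude at f = 523261.28 Hz:
|H(f)| = 1 / sqrt(1 + (f/fc)^2)
f/fc = 523261.28 / 33862.754 = 15.452414
|H| = 1 / sqrt(1 + 238.777098) = 0.0645797
|H|_dB = 20*log10(0.0645797) = -23.8 dB

fc = 33862.754 Hz; |H(523261.28 Hz)| = -23.8 dB


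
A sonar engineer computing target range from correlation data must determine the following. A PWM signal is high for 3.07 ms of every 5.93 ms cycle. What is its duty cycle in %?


Duty cycle as a percentage:
DC = (t_on / T) * 100
   = (3.07 / 5.93) * 100
   = 0.517707 * 100
   = 51.77 %

51.77 %


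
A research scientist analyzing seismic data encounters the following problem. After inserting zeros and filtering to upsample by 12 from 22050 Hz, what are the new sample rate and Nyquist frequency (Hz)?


Step 1 — output sample rate after interpolation by L:
fs_out = L * fs_in = 12 * 22050 = 264600 Hz

Step 2 — Nyquist frequency of the output stream:
f_Nyq = fs_out / 2 = 264600 / 2 = 132300.0 Hz

fs_out = 264600 Hz; f_Nyquist = 132300.0 Hz


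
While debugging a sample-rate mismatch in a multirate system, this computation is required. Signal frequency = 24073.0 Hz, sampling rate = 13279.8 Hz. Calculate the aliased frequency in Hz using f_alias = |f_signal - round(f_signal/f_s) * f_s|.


Compute the nearest integer multiple of fs to the signal:
n = round(24073.0 / 13279.8) = 2
f_alias = |24073.0 - 2 * 13279.8|
        = |24073.0 - 26559.6|
        = 2486.6 Hz

2486.6


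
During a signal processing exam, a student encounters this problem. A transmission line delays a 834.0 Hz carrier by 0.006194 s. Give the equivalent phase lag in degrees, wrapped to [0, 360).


Phase shift from frequency and time delay:
phi = 360 * f * t_delay
    = 360 * 834.0 * 0.006194
    = 1859.69 degrees
    mod 360 = 59.69 degrees

59.69 degrees


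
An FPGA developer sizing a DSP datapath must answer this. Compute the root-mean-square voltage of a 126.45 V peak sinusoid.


RMS voltage for a sinusoidal waveform:
V_rms = V_peak / sqrt(2)
      = 126.45 / 1.414214
      = 89.414 V

89.414 V


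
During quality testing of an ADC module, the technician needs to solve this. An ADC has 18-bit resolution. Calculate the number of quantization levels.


Number of quantization levels = 2^N
= 2^18
= 262144

262144


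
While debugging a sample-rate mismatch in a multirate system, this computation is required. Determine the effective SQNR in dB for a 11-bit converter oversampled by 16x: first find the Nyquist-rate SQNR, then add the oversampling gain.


Step 1 — baseline SQNR at Nyquist:
SQNR_base = 6.02*N + 1.76
          = 6.02*11 + 1.76
          = 67.98 dB

Step 2 — oversampling processing gain:
G = 10*log10(OSR) = 10*log10(16) = 12.04 dB

Step 3 — total:
SQNR_total = 67.98 + 12.04 = 80.02 dB

Base SQNR = 67.98 dB; oversampled SQNR = 80.02 dB


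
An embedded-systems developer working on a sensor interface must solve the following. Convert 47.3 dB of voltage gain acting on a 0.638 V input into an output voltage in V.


Output voltage from dB gain:
V_out = V_in * 10^(gain_dB / 20)
      = 0.638 * 10^(47.3 / 20)
      = 0.638 * 231.739465
      = 147.8498 V

147.8498 V


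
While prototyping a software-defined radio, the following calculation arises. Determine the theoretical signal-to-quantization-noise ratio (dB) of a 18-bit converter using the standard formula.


Theoretical SNR for a full-scale sinusoid:
SNR = 6.02 * N + 1.76
    = 6.02 * 18 + 1.76
    = 108.36 + 1.76
    = 110.12 dB

110.12 dB


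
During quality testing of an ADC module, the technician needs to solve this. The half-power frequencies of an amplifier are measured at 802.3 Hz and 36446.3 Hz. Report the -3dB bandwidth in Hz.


Bandwidth is the difference of -3dB frequencies:
BW = f_high - f_low
   = 36446.3 - 802.3
   = 35644.0 Hz

35644.0 Hz


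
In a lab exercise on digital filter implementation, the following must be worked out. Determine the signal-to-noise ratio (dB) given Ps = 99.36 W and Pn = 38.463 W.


SNR in decibels:
SNR = 10 * log10(Ps / Pn)
    = 10 * log10(99.36 / 38.463)
    = 10 * log10(2.5833)
    = 10 * 0.4122
    = 4.12 dB

4.12 dB


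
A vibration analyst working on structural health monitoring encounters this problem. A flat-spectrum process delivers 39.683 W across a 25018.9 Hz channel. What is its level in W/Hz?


Power spectral density:
PSD = P / BW
    = 39.683 / 25018.9
    = 0.00158612 W/Hz

0.00158612 W/Hz


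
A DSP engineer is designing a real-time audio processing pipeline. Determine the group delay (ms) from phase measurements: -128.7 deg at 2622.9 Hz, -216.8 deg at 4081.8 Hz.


Group delay from phase difference:
tau = -d(phi)/d(omega)
d(phi) = -88.1 deg = -1.537635 rad
d(omega) = 2*pi*(4081.8 - 2622.9) = 9166.539 rad/s
tau = -(-1.537635) / 9166.539
    = 0.1677 ms

0.1677 ms


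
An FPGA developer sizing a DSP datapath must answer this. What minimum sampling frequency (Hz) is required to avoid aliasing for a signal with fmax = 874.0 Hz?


The Nyquist rate is twice the maximum frequency component.
fs_min = 2 * fmax
      = 2 * 874.0
      = 1748.0 Hz

1748.0


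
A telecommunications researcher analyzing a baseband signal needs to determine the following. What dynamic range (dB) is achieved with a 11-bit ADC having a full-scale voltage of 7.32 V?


Dynamic range from full-scale to LSB:
V_min = V_max / 2^bits = 7.32 / 2^11
DR = 20 * log10(V_max / V_min)
   = 20 * log10(2^11)
   = 20 * 11 * log10(2)
   = 66.23 dB

66.23 dB


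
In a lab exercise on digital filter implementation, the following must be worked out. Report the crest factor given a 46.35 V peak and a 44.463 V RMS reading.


Crest factor is the ratio of peak to RMS:
CF = V_peak / V_rms
   = 46.35 / 44.463
   = 1.0424

1.0424


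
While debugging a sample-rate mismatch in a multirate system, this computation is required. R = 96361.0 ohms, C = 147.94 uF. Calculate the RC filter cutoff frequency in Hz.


Cutoff frequency of a first-order RC filter:
fc = 1 / (2 * pi * R * C)
C = 147.94 uF = 0.00014794 F
fc = 1 / (2 * pi * 96361.0 * 0.00014794)
   = 1 / 89.570867627836
   = 0.011164 Hz

0.011164 Hz


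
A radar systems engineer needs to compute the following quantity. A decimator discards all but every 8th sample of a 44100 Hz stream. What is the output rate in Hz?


Decimation reduces the sample rate:
fs_out = fs_in / M
       = 44100 / 8
       = 5512.5 Hz

5512.5 Hz


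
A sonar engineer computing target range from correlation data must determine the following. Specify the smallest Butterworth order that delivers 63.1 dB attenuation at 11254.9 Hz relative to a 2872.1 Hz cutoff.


Butterworth filter order formula:
n = log10(10^(A/10) - 1) / (2 * log10(f_stop/f_pass))
10^(63.1/10) - 1 = 2041736.9447
f_stop/f_pass = 11254.9 / 2872.1 = 3.9187
n = 5.3191 -> ceil = 6

6


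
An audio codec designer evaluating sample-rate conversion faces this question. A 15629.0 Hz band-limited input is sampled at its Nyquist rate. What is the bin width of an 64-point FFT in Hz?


Step 1 — Nyquist sampling rate:
fs = 2 * fmax = 2 * 15629.0 = 31258.0 Hz

Step 2 — DFT bin spacing:
df = fs / N = 31258.0 / 64 = 488.4062 Hz

488.4062 Hz


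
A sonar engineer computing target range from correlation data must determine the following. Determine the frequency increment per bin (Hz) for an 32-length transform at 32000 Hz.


DFT frequency resolution:
df = fs / N
   = 32000 / 32
   = 1000.0 Hz

1000.0 Hz


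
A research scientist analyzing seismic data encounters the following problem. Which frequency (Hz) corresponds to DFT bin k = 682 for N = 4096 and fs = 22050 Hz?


Frequency of DFT bin k:
f_k = k * fs / N
    = 682 * 22050 / 4096
    = 15038100 / 4096
    = 3671.411 Hz

3671.411 Hz


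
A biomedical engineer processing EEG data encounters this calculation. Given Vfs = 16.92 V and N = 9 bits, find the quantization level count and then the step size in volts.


Step 1 — number of quantization levels:
L = 2^N = 2^9 = 512

Step 2 — LSB step size:
delta = Vfs / L
      = 16.92 / 512
      = 0.03304688 V

Levels = 512; step size = 0.03304688 V


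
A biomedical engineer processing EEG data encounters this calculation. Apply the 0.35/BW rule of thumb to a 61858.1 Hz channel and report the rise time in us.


Rise time from bandwidth relationship:
tr = 0.35 / BW
   = 0.35 / 61858.1
   = 5.658111064e-06 s
   = 5.6581 us

5.6581 us


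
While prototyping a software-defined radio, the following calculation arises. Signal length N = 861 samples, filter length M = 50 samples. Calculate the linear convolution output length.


Linear convolution output length:
L = N + M - 1
  = 861 + 50 - 1
  = 910 samples

910


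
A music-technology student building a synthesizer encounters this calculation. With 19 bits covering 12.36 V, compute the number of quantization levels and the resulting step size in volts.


Step 1 — number of quantization levels:
L = 2^N = 2^19 = 524288

Step 2 — LSB step size:
delta = Vfs / L
      = 12.36 / 524288
      = 2.357e-05 V

Levels = 524288; step size = 2.357e-05 V


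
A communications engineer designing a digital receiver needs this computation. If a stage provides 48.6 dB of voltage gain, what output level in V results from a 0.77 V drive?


Output voltage from dB gain:
V_out = V_in * 10^(gain_dB / 20)
      = 0.77 * 10^(48.6 / 20)
      = 0.77 * 269.15348
      = 207.2482 V

207.2482 V


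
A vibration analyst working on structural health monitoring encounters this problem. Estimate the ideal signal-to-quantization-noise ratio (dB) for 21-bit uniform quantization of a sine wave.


Theoretical SNR for a full-scale sinusoid:
SNR = 6.02 * N + 1.76
    = 6.02 * 21 + 1.76
    = 126.42 + 1.76
    = 128.18 dB

128.18 dB


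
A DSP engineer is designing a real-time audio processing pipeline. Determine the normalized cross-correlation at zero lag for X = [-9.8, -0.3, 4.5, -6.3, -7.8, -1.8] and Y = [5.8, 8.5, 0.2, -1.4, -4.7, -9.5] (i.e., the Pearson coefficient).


Pearson correlation coefficient (population):
r = cov(X,Y) / (std(X) * std(Y))
Mean X = -3.5833, Mean Y = -0.1833
Cov(X,Y) = 0.024722
Std(X) = 4.883788, Std(Y) = 6.055691
r = 0.0008

0.0008


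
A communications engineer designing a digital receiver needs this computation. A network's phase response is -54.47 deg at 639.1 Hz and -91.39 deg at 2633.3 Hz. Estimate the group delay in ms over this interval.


Group delay from phase difference:
tau = -d(phi)/d(omega)
d(phi) = -36.92 deg = -0.644376 rad
d(omega) = 2*pi*(2633.3 - 639.1) = 12529.9281 rad/s
tau = -(-0.644376) / 12529.9281
    = 0.0514 ms

0.0514 ms


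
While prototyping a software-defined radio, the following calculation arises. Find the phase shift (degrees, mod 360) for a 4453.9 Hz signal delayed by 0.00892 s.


Phase shift from frequency and time delay:
phi = 360 * f * t_delay
    = 360 * 4453.9 * 0.00892
    = 14302.36 degrees
    mod 360 = 262.36 degrees

262.36 degrees


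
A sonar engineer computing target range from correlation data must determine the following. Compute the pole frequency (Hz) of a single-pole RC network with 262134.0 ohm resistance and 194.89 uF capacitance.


Cutoff frequency of a first-order RC filter:
fc = 1 / (2 * pi * R * C)
C = 194.89 uF = 0.00019489 F
fc = 1 / (2 * pi * 262134.0 * 0.00019489)
   = 1 / 320.99094296118
   = 0.003115 Hz

0.003115 Hz


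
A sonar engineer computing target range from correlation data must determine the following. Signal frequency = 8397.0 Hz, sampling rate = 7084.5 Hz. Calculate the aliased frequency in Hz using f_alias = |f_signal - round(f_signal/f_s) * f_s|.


Compute the nearest integer multiple of fs to the signal:
n = round(8397.0 / 7084.5) = 1
f_alias = |8397.0 - 1 * 7084.5|
        = |8397.0 - 7084.5|
        = 1312.5 Hz

1312.5


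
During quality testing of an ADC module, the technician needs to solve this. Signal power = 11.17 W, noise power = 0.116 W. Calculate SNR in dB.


SNR in decibels:
SNR = 10 * log10(Ps / Pn)
    = 10 * log10(11.17 / 0.116)
    = 10 * log10(96.2931)
    = 10 * 1.9836
    = 19.84 dB

19.84 dB


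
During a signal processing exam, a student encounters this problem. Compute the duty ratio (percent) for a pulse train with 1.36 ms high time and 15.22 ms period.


Duty cycle as a percentage:
DC = (t_on / T) * 100
   = (1.36 / 15.22) * 100
   = 0.089356 * 100
   = 8.94 %

8.94 %


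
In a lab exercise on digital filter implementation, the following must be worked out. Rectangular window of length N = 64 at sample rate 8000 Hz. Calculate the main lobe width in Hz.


Main lobe width for a rectangular window:
Width = 2 * fs / N
      = 2 * 8000 / 64
      = 16000 / 64
      = 250.0 Hz

250.0 Hz


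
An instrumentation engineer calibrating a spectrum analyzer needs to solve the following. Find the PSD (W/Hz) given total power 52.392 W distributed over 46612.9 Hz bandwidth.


Power spectral density:
PSD = P / BW
    = 52.392 / 46612.9
    = 0.00112398 W/Hz

0.00112398 W/Hz


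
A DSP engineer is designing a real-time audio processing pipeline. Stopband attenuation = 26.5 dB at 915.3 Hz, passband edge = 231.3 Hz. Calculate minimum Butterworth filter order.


Butterworth filter order formula:
n = log10(10^(A/10) - 1) / (2 * log10(f_stop/f_pass))
10^(26.5/10) - 1 = 445.6836
f_stop/f_pass = 915.3 / 231.3 = 3.9572
n = 2.2172 -> ceil = 3

3


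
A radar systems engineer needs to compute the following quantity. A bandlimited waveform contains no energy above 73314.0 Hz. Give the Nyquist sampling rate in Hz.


The Nyquist rate is twice the maximum frequency component.
fs_min = 2 * fmax
      = 2 * 73314.0
      = 146628.0 Hz

146628.0


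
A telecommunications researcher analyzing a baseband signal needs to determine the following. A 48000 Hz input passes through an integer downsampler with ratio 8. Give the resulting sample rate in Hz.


Decimation reduces the sample rate:
fs_out = fs_in / M
       = 48000 / 8
       = 6000.0 Hz

6000.0 Hz


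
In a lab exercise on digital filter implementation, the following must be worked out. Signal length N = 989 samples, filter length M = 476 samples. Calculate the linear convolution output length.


Linear convolution output length:
L = N + M - 1
  = 989 + 476 - 1
  = 1464 samples

1464


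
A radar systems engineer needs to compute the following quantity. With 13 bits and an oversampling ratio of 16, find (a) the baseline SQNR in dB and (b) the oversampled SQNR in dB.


Step 1 — baseline SQNR at Nyquist:
SQNR_base = 6.02*N + 1.76
          = 6.02*13 + 1.76
          = 80.02 dB

Step 2 — oversampling processing gain:
G = 10*log10(OSR) = 10*log10(16) = 12.04 dB

Step 3 — total:
SQNR_total = 80.02 + 12.04 = 92.06 dB

Base SQNR = 80.02 dB; oversampled SQNR = 92.06 dB


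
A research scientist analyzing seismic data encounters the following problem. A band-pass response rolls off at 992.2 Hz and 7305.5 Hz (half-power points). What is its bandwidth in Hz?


Bandwidth is the difference of -3dB frequencies:
BW = f_high - f_low
   = 7305.5 - 992.2
   = 6313.3 Hz

6313.3 Hz


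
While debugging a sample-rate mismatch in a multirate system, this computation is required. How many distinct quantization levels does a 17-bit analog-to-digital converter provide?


Number of quantization levels = 2^N
= 2^17
= 131072

131072


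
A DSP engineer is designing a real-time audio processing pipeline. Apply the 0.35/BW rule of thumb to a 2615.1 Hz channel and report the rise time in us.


Rise time from bandwidth relationship:
tr = 0.35 / BW
   = 0.35 / 2615.1
   = 0.0001338380941 s
   = 133.8381 us

133.8381 us


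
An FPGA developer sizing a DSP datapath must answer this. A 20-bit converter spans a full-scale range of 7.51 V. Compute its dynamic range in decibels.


Dynamic range from full-scale to LSB:
V_min = V_max / 2^bits = 7.51 / 2^20
DR = 20 * log10(V_max / V_min)
   = 20 * log10(2^20)
   = 20 * 20 * log10(2)
   = 120.41 dB

120.41 dB


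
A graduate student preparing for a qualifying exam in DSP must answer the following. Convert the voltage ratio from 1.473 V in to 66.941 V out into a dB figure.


Voltage gain in dB:
G = 20 * log10(Vout / Vin)
  = 20 * log10(66.941 / 1.473)
  = 20 * log10(45.44535)
  = 20 * 1.657489
  = 33.15 dB

33.15 dB


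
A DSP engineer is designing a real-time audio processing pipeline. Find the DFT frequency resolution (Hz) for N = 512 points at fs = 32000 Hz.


DFT frequency resolution:
df = fs / N
   = 32000 / 512
   = 62.5 Hz

62.5 Hz


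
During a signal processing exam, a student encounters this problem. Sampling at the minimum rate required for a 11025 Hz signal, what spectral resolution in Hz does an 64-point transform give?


Step 1 — Nyquist sampling rate:
fs = 2 * fmax = 2 * 11025 = 22050 Hz

Step 2 — DFT bin spacing:
df = fs / N = 22050 / 64 = 344.5312 Hz

344.5312 Hz


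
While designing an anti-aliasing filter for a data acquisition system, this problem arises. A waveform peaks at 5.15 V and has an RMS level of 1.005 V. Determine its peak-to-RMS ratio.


Crest factor is the ratio of peak to RMS:
CF = V_peak / V_rms
   = 5.15 / 1.005
   = 5.1244

5.1244


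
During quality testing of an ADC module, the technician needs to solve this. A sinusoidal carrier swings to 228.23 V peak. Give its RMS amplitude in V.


RMS voltage for a sinusoidal waveform:
V_rms = V_peak / sqrt(2)
      = 228.23 / 1.414214
      = 161.383 V

161.383 V


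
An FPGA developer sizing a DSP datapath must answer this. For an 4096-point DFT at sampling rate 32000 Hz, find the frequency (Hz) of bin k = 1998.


Frequency of DFT bin k:
f_k = k * fs / N
    = 1998 * 32000 / 4096
    = 63936000 / 4096
    = 15609.375 Hz

15609.375 Hz


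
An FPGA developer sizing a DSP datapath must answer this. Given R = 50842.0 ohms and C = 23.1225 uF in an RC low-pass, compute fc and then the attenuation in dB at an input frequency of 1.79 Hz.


Step 1 — cutoff frequency:
fc = 1 / (2*pi*R*C)
C = 23.1225 uF = 2.31225e-05 F
fc = 1 / (2*pi*50842.0*2.31225e-05)
   = 0.135383 Hz

Step 2 — magnitude at f = 1.79 Hz:
|H(f)| = 1 / sqrt(1 + (f/fc)^2)
f/fc = 1.79 / 0.135383 = 13.221749
|H| = 1 / sqrt(1 + 174.814647) = 0.0754176
|H|_dB = 20*log10(0.0754176) = -22.45 dB

fc = 0.135383 Hz; |H(1.79 Hz)| = -22.45 dB


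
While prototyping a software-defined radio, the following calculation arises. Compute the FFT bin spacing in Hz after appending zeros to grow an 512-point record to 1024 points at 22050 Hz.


Frequency resolution after zero-padding:
N_padded = 512 * 2 = 1024
df = fs / N_padded
   = 22050 / 1024
   = 21.5332 Hz

21.5332 Hz


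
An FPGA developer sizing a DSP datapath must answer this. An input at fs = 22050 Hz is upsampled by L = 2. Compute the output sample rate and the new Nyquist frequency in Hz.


Step 1 — output sample rate after interpolation by L:
fs_out = L * fs_in = 2 * 22050 = 44100 Hz

Step 2 — Nyquist frequency of the output stream:
f_Nyq = fs_out / 2 = 44100 / 2 = 22050.0 Hz

fs_out = 44100 Hz; f_Nyquist = 22050.0 Hz


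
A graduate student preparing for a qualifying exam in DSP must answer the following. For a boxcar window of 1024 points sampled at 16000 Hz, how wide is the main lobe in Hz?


Main lobe width for a rectangular window:
Width = 2 * fs / N
      = 2 * 16000 / 1024
      = 32000 / 1024
      = 31.25 Hz

31.25 Hz


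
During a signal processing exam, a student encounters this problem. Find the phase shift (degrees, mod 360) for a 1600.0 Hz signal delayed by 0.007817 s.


Phase shift from frequency and time delay:
phi = 360 * f * t_delay
    = 360 * 1600.0 * 0.007817
    = 4502.59 degrees
    mod 360 = 182.59 degrees

182.59 degrees


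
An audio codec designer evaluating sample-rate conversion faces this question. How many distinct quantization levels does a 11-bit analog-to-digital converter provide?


Number of quantization levels = 2^N
= 2^11
= 2048

2048


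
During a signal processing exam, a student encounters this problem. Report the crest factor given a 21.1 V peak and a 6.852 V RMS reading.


Crest factor is the ratio of peak to RMS:
CF = V_peak / V_rms
   = 21.1 / 6.852
   = 3.0794

3.0794


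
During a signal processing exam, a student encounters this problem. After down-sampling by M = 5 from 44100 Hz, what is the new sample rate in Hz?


Decimation reduces the sample rate:
fs_out = fs_in / M
       = 44100 / 5
       = 8820.0 Hz

8820.0 Hz


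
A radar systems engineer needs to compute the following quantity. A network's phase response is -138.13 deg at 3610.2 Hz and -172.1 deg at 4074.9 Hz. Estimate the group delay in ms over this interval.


Group delay from phase difference:
tau = -d(phi)/d(omega)
d(phi) = -33.97 deg = -0.592888 rad
d(omega) = 2*pi*(4074.9 - 3610.2) = 2919.7962 rad/s
tau = -(-0.592888) / 2919.7962
    = 0.2031 ms

0.2031 ms


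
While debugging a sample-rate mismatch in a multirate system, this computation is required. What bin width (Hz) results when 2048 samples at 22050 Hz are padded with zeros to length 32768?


Frequency resolution after zero-padding:
N_padded = 2048 * 16 = 32768
df = fs / N_padded
   = 22050 / 32768
   = 0.6729 Hz

0.6729 Hz


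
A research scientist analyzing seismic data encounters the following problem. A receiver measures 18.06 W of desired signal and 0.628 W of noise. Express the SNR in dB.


SNR in decibels:
SNR = 10 * log10(Ps / Pn)
    = 10 * log10(18.06 / 0.628)
    = 10 * log10(28.758)
    = 10 * 1.4588
    = 14.59 dB

14.59 dB


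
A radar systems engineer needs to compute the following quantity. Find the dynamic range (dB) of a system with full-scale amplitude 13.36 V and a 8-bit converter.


Dynamic range from full-scale to LSB:
V_min = V_max / 2^bits = 13.36 / 2^8
DR = 20 * log10(V_max / V_min)
   = 20 * log10(2^8)
   = 20 * 8 * log10(2)
   = 48.16 dB

48.16 dB


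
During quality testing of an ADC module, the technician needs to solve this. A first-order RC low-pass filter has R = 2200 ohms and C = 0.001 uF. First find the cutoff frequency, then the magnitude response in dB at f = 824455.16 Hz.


Step 1 — cutoff frequency:
fc = 1 / (2*pi*R*C)
C = 0.001 uF = 1e-09 F
fc = 1 / (2*pi*2200*1e-09)
   = 72343.156 Hz

Step 2 — magnitude at f = 824455.16 Hz:
|H(f)| = 1 / sqrt(1 + (f/fc)^2)
f/fc = 824455.16 / 72343.156 = 11.39645
|H| = 1 / sqrt(1 + 129.879073) = 0.0874108
|H|_dB = 20*log10(0.0874108) = -21.17 dB

fc = 72343.156 Hz; |H(824455.16 Hz)| = -21.17 dB


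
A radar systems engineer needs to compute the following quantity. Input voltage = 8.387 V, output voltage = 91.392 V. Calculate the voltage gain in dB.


Voltage gain in dB:
G = 20 * log10(Vout / Vin)
  = 20 * log10(91.392 / 8.387)
  = 20 * log10(10.896864)
  = 20 * 1.037302
  = 20.75 dB

20.75 dB


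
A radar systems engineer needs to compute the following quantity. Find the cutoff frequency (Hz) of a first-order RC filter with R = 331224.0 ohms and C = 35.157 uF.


Cutoff frequency of a first-order RC filter:
fc = 1 / (2 * pi * R * C)
C = 35.157 uF = 3.5157e-05 F
fc = 1 / (2 * pi * 331224.0 * 3.5157e-05)
   = 1 / 73.166701214403
   = 0.013667 Hz

0.013667 Hz


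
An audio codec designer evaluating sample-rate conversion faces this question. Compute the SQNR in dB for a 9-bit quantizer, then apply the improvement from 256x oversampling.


Step 1 — baseline SQNR at Nyquist:
SQNR_base = 6.02*N + 1.76
          = 6.02*9 + 1.76
          = 55.94 dB

Step 2 — oversampling processing gain:
G = 10*log10(OSR) = 10*log10(256) = 24.08 dB

Step 3 — total:
SQNR_total = 55.94 + 24.08 = 80.02 dB

Base SQNR = 55.94 dB; oversampled SQNR = 80.02 dB


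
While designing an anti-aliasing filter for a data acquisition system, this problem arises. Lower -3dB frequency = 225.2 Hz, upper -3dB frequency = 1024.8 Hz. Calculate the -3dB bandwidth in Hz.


Bandwidth is the difference of -3dB frequencies:
BW = f_high - f_low
   = 1024.8 - 225.2
   = 799.6 Hz

799.6 Hz


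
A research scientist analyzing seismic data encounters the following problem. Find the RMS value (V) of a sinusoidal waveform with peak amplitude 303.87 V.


RMS voltage for a sinusoidal waveform:
V_rms = V_peak / sqrt(2)
      = 303.87 / 1.414214
      = 214.869 V

214.869 V


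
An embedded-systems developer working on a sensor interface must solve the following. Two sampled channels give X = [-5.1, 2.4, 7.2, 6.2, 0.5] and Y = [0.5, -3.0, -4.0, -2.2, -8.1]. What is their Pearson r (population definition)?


Pearson correlation coefficient (population):
r = cov(X,Y) / (std(X) * std(Y))
Mean X = 2.24, Mean Y = -3.36
Cov(X,Y) = -3.7216
Std(X) = 4.409354, Std(Y) = 2.801857
r = -0.3012

-0.3012


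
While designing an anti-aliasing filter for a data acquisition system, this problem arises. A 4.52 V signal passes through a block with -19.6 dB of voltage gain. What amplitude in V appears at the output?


Output voltage from dB gain:
V_out = V_in * 10^(gain_dB / 20)
      = 4.52 * 10^(-19.6 / 20)
      = 4.52 * 0.104713
      = 0.4733 V

0.4733 V


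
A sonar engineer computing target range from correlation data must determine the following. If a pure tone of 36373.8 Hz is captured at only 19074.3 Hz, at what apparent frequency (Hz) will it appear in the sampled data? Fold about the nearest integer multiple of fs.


Compute the nearest integer multiple of fs to the signal:
n = round(36373.8 / 19074.3) = 2
f_alias = |36373.8 - 2 * 19074.3|
        = |36373.8 - 38148.6|
        = 1774.8 Hz

1774.8


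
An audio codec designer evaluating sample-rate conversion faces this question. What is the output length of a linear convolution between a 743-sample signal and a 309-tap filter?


Linear convolution output length:
L = N + M - 1
  = 743 + 309 - 1
  = 1051 samples

1051


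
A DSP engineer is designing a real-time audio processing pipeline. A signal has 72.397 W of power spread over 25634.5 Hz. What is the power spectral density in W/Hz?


Power spectral density:
PSD = P / BW
    = 72.397 / 25634.5
    = 0.0028242 W/Hz

0.0028242 W/Hz


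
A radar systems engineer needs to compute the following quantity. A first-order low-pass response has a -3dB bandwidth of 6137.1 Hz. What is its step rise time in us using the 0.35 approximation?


Rise time from bandwidth relationship:
tr = 0.35 / BW
   = 0.35 / 6137.1
   = 5.703019341e-05 s
   = 57.0302 us

57.0302 us


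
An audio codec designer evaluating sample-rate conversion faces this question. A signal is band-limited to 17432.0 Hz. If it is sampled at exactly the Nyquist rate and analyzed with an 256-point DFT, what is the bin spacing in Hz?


Step 1 — Nyquist sampling rate:
fs = 2 * fmax = 2 * 17432.0 = 34864.0 Hz

Step 2 — DFT bin spacing:
df = fs / N = 34864.0 / 256 = 136.1875 Hz

136.1875 Hz


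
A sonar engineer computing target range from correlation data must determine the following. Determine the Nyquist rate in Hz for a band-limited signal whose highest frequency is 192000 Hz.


The Nyquist rate is twice the maximum frequency component.
fs_min = 2 * fmax
      = 2 * 192000
      = 384000 Hz

384000


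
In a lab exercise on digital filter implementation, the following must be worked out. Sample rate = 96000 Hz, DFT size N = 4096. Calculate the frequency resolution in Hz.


DFT frequency resolution:
df = fs / N
   = 96000 / 4096
   = 23.4375 Hz

23.4375 Hz


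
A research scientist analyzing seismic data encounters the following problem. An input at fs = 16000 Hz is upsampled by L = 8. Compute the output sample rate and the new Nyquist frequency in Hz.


Step 1 — output sample rate after interpolation by L:
fs_out = L * fs_in = 8 * 16000 = 128000 Hz

Step 2 — Nyquist frequency of the output stream:
f_Nyq = fs_out / 2 = 128000 / 2 = 64000.0 Hz

fs_out = 128000 Hz; f_Nyquist = 64000.0 Hz


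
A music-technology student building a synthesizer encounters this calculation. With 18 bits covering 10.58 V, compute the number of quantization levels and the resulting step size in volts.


Step 1 — number of quantization levels:
L = 2^N = 2^18 = 262144

Step 2 — LSB step size:
delta = Vfs / L
      = 10.58 / 262144
      = 4.036e-05 V

Levels = 262144; step size = 4.036e-05 V


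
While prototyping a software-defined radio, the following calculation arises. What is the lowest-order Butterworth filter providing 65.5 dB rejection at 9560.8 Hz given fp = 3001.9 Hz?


Butterworth filter order formula:
n = log10(10^(A/10) - 1) / (2 * log10(f_stop/f_pass))
10^(65.5/10) - 1 = 3548132.8923
f_stop/f_pass = 9560.8 / 3001.9 = 3.1849
n = 6.5097 -> ceil = 7

7


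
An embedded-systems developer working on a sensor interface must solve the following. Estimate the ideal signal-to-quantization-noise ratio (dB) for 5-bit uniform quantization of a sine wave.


Theoretical SNR for a full-scale sinusoid:
SNR = 6.02 * N + 1.76
    = 6.02 * 5 + 1.76
    = 30.1 + 1.76
    = 31.86 dB

31.86 dB


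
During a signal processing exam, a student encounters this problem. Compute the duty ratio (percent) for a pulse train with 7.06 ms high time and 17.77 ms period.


Duty cycle as a percentage:
DC = (t_on / T) * 100
   = (7.06 / 17.77) * 100
   = 0.397299 * 100
   = 39.73 %

39.73 %


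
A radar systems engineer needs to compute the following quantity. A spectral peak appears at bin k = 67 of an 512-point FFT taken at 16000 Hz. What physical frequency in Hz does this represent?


Frequency of DFT bin k:
f_k = k * fs / N
    = 67 * 16000 / 512
    = 1072000 / 512
    = 2093.75 Hz

2093.75 Hz


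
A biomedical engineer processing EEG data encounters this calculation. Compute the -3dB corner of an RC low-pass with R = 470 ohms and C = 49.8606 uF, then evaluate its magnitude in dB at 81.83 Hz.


Step 1 — cutoff frequency:
fc = 1 / (2*pi*R*C)
C = 49.8606 uF = 4.98606e-05 F
fc = 1 / (2*pi*470*4.98606e-05)
   = 6.79149 Hz

Step 2 — magnitude at f = 81.83 Hz:
|H(f)| = 1 / sqrt(1 + (f/fc)^2)
f/fc = 81.83 / 6.79149 = 12.048902
|H| = 1 / sqrt(1 + 145.176039) = 0.0827107
|H|_dB = 20*log10(0.0827107) = -21.65 dB

fc = 6.79149 Hz; |H(81.83 Hz)| = -21.65 dB


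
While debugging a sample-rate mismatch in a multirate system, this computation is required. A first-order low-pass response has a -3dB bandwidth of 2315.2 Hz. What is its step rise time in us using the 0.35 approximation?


Rise time from bandwidth relationship:
tr = 0.35 / BW
   = 0.35 / 2315.2
   = 0.0001511748445 s
   = 151.1748 us

151.1748 us
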